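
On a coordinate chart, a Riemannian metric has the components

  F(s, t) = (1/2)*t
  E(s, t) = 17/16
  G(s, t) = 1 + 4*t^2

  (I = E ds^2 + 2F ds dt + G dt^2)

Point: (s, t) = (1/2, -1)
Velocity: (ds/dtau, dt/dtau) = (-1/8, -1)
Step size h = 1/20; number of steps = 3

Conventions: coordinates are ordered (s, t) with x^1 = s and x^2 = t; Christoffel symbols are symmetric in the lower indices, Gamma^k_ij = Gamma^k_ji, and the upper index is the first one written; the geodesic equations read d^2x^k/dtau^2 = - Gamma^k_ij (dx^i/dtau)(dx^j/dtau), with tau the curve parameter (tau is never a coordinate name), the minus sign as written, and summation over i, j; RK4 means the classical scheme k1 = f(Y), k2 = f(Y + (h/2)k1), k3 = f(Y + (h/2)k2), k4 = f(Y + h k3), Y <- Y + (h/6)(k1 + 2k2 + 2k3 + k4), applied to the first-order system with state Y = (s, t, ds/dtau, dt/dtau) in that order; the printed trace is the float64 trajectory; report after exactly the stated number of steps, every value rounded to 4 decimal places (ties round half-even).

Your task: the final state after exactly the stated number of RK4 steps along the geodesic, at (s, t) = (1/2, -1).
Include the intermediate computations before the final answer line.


f(Y) = (ds/dtau, dt/dtau, -Gamma^s_ij Y'^i Y'^j, -Gamma^t_ij Y'^i Y'^j) with the Gammas evaluated at the stage position; h = 0.050000; intermediate values shown to 6 dp
step 0: s = 0.5000, t = -1.0000, ds/dtau = -0.1250, dt/dtau = -1.0000
step 1:
  k1: at (s, t) = (0.500000, -1.000000), (ds/dtau, dt/dtau) = (-0.125000, -1.000000); Gamma_sss = 0.000000, Gamma_sst = 0.000000, Gamma_stt = 0.098765, Gamma_tss = 0.000000, Gamma_tst = 0.000000, Gamma_ttt = -0.790123; k1 = (-0.125000, -1.000000, -0.098765, 0.790123)
  k2: at (s, t) = (0.496875, -1.025000), (ds/dtau, dt/dtau) = (-0.127469, -0.980247); Gamma_sss = 0.000000, Gamma_sst = 0.000000, Gamma_stt = 0.094967, Gamma_tss = 0.000000, Gamma_tst = 0.000000, Gamma_ttt = -0.778727; k2 = (-0.127469, -0.980247, -0.091252, 0.748267)
  k3: at (s, t) = (0.496813, -1.024506), (ds/dtau, dt/dtau) = (-0.127281, -0.981293); Gamma_sss = 0.000000, Gamma_sst = 0.000000, Gamma_stt = 0.095040, Gamma_tss = 0.000000, Gamma_tst = 0.000000, Gamma_ttt = -0.778951; k3 = (-0.127281, -0.981293, -0.091517, 0.750081)
  k4: at (s, t) = (0.493636, -1.049065), (ds/dtau, dt/dtau) = (-0.129576, -0.962496); Gamma_sss = 0.000000, Gamma_sst = 0.000000, Gamma_stt = 0.091497, Gamma_tss = 0.000000, Gamma_tst = 0.000000, Gamma_ttt = -0.767892; k4 = (-0.129576, -0.962496, -0.084763, 0.711374)
  Y <- Y + (h/6)(k1 + 2k2 + 2k3 + k4): s = 0.4936, t = -1.0490, ds/dtau = -0.1296, dt/dtau = -0.9625
step 2:
  k1: at (s, t) = (0.493633, -1.049046), (ds/dtau, dt/dtau) = (-0.129576, -0.962515); Gamma_sss = 0.000000, Gamma_sst = 0.000000, Gamma_stt = 0.091500, Gamma_tss = 0.000000, Gamma_tst = 0.000000, Gamma_ttt = -0.767900; k1 = (-0.129576, -0.962515, -0.084769, 0.711410)
  k2: at (s, t) = (0.490393, -1.073109), (ds/dtau, dt/dtau) = (-0.131695, -0.944730); Gamma_sss = 0.000000, Gamma_sst = 0.000000, Gamma_stt = 0.088203, Gamma_tss = 0.000000, Gamma_tst = 0.000000, Gamma_ttt = -0.757210; k2 = (-0.131695, -0.944730, -0.078722, 0.675821)
  k3: at (s, t) = (0.490340, -1.072665), (ds/dtau, dt/dtau) = (-0.131544, -0.945620); Gamma_sss = 0.000000, Gamma_sst = 0.000000, Gamma_stt = 0.088262, Gamma_tss = 0.000000, Gamma_tst = 0.000000, Gamma_ttt = -0.757406; k3 = (-0.131544, -0.945620, -0.078924, 0.677270)
  k4: at (s, t) = (0.487056, -1.096327), (ds/dtau, dt/dtau) = (-0.133522, -0.928652); Gamma_sss = 0.000000, Gamma_sst = 0.000000, Gamma_stt = 0.085175, Gamma_tss = 0.000000, Gamma_tst = 0.000000, Gamma_ttt = -0.747042; k4 = (-0.133522, -0.928652, -0.073455, 0.644244)
  Y <- Y + (h/6)(k1 + 2k2 + 2k3 + k4): s = 0.4871, t = -1.0963, ds/dtau = -0.1335, dt/dtau = -0.9287
step 3:
  k1: at (s, t) = (0.487053, -1.096312), (ds/dtau, dt/dtau) = (-0.133522, -0.928666); Gamma_sss = 0.000000, Gamma_sst = 0.000000, Gamma_stt = 0.085177, Gamma_tss = 0.000000, Gamma_tst = 0.000000, Gamma_ttt = -0.747048; k1 = (-0.133522, -0.928666, -0.073459, 0.644270)
  k2: at (s, t) = (0.483715, -1.119529), (ds/dtau, dt/dtau) = (-0.135358, -0.912560); Gamma_sss = 0.000000, Gamma_sst = 0.000000, Gamma_stt = 0.082293, Gamma_tss = 0.000000, Gamma_tst = 0.000000, Gamma_ttt = -0.737032; k2 = (-0.135358, -0.912560, -0.068530, 0.613774)
  k3: at (s, t) = (0.483669, -1.119126), (ds/dtau, dt/dtau) = (-0.135235, -0.913322); Gamma_sss = 0.000000, Gamma_sst = 0.000000, Gamma_stt = 0.082342, Gamma_tss = 0.000000, Gamma_tst = 0.000000, Gamma_ttt = -0.737204; k3 = (-0.135235, -0.913322, -0.068686, 0.614944)
  k4: at (s, t) = (0.480291, -1.141978), (ds/dtau, dt/dtau) = (-0.136956, -0.897919); Gamma_sss = 0.000000, Gamma_sst = 0.000000, Gamma_stt = 0.079631, Gamma_tss = 0.000000, Gamma_tst = 0.000000, Gamma_ttt = -0.727496; k4 = (-0.136956, -0.897919, -0.064203, 0.586550)
  Y <- Y + (h/6)(k1 + 2k2 + 2k3 + k4): s = 0.4803, t = -1.1420, ds/dtau = -0.1370, dt/dtau = -0.8979

Answer: s = 0.4803, t = -1.1420, ds/dtau = -0.1370, dt/dtau = -0.8979


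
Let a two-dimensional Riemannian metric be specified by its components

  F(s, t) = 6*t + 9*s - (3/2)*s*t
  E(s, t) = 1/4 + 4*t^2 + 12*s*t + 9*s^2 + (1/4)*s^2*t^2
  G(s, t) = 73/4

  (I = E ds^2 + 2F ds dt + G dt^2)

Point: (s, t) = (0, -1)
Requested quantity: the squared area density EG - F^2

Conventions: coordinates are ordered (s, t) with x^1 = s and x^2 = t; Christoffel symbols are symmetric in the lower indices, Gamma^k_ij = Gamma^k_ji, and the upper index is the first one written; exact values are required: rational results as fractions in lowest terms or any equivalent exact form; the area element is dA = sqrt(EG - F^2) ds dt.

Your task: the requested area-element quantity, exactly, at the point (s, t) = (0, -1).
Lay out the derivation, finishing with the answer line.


E = 17/4, F = -6, G = 73/4; EG - F^2 = 665/16

Answer: EG - F^2 = 665/16


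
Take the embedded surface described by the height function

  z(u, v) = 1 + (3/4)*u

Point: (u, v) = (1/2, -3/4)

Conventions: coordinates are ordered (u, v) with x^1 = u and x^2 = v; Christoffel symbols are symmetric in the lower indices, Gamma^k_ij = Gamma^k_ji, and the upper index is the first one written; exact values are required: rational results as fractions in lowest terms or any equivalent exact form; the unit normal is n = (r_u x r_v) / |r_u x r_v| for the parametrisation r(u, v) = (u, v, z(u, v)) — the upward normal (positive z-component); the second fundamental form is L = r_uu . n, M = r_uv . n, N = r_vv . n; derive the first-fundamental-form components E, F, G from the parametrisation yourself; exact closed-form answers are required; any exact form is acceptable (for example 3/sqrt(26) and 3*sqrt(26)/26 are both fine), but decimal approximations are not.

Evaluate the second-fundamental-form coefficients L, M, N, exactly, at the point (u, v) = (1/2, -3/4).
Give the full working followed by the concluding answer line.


z_u = 3/4, z_v = 0, z_uu = 0, z_uv = 0, z_vv = 0
E = 25/16, F = 0, G = 1; answer radicand W^2 = 25/16
unnormalised second-form numerators: l = 0, m = 0, n = 0; L = l/sqrt(25/16), and similarly M = m/sqrt(W^2), N = n/sqrt(W^2)

Answer: L = 0, M = 0, N = 0


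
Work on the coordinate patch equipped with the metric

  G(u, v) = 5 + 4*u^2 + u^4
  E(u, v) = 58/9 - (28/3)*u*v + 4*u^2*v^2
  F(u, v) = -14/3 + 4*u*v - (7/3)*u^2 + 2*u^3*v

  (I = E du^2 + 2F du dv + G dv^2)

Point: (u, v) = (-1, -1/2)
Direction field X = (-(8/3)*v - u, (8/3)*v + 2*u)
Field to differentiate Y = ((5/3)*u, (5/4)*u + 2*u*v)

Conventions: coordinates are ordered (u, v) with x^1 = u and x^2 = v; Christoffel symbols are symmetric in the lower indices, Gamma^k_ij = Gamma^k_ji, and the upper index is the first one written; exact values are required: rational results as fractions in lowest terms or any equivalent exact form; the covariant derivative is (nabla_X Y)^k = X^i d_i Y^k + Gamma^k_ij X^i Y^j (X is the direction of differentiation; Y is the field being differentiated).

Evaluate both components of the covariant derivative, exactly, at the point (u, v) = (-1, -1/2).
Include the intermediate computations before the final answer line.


E = 25/9, F = -4, G = 10 at the point
E_u = 8/3, E_v = 16/3, F_u = -1/3, F_v = -6, G_u = -12, G_v = 0
EG - F^2 = 106/9;  g^inv = (9/106) * [[10, 4], [4, 25/9]]
first-kind symbols [ij,l] = (1/2)(d_i g_jl + d_j g_il - d_l g_ij): [uu,u] = E_u/2 = 4/3, [uu,v] = F_u - E_v/2 = -3, [uv,u] = E_v/2 = 8/3, [uv,v] = G_u/2 = -6, [vv,u] = F_v - G_u/2 = 0, [vv,v] = G_v/2 = 0
Gamma^u_ij = (G*[ij,u] - F*[ij,v])/(EG - F^2), Gamma^v_ij = (E*[ij,v] - F*[ij,u])/(EG - F^2)
Gamma_uuu = 6/53, Gamma_uuv = 12/53, Gamma_uvv = 0, Gamma_vuu = -27/106, Gamma_vuv = -27/53, Gamma_vvv = 0
X = (7/3, -10/3), Y = (-5/3, -1/4) at the point

Answer: (nabla_X Y)^u = 2182/477, (nabla_X Y)^v = 605/106


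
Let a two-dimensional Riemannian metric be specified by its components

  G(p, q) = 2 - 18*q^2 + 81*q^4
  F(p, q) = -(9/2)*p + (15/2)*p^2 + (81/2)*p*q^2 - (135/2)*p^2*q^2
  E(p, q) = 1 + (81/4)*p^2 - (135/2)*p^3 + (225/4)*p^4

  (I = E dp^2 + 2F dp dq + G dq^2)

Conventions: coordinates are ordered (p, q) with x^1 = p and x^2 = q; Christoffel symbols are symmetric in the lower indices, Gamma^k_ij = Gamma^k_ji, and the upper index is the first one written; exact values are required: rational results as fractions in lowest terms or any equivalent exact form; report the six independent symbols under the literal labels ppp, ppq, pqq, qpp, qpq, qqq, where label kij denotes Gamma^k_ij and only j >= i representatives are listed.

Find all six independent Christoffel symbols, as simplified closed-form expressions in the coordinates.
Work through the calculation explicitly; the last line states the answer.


E = 1 + (81/4)*p^2 - (135/2)*p^3 + (225/4)*p^4; F = -(9/2)*p + (15/2)*p^2 + (81/2)*p*q^2 - (135/2)*p^2*q^2; G = 2 - 18*q^2 + 81*q^4
Gamma^k_ij = (1/2) g^{kl} (d_i g_jl + d_j g_il - d_l g_ij), with g^inv = (1/(EG-F^2)) [[G, -F], [-F, E]]
first partials: E_p = (81/2)*p - (405/2)*p^2 + 225*p^3, E_q = 0, F_p = -9/2 + 15*p + (81/2)*q^2 - 135*p*q^2, F_q = 81*p*q - 135*p^2*q, G_p = 0, G_q = -36*q + 324*q^3
D = EG - F^2 = 2 - 18*q^2 + (81/4)*p^2 - (135/2)*p^3 + 81*q^4 + (225/4)*p^4
expanded: Gamma^p_pp = (G E_p - 2F F_p + F E_q)/(2D), Gamma^p_pq = (G E_q - F G_p)/(2D), Gamma^p_qq = (2G F_q - G G_p - F G_q)/(2D), Gamma^q_pp = (2E F_p - E E_q - F E_p)/(2D), Gamma^q_pq = (E G_p - F E_q)/(2D), Gamma^q_qq = (E G_q - 2F F_q + F G_p)/(2D); substitute and cancel common factors

Answer: Gamma_ppp = (450*p^3 - 405*p^2 + 81*p)/(225*p^4 - 270*p^3 + 81*p^2 + 324*q^4 - 72*q^2 + 8), Gamma_ppq = 0, Gamma_pqq = (-540*p^2*q + 324*p*q)/(225*p^4 - 270*p^3 + 81*p^2 + 324*q^4 - 72*q^2 + 8), Gamma_qpp = (-540*p*q^2 + 60*p + 162*q^2 - 18)/(225*p^4 - 270*p^3 + 81*p^2 + 324*q^4 - 72*q^2 + 8), Gamma_qpq = 0, Gamma_qqq = (648*q^3 - 72*q)/(225*p^4 - 270*p^3 + 81*p^2 + 324*q^4 - 72*q^2 + 8)


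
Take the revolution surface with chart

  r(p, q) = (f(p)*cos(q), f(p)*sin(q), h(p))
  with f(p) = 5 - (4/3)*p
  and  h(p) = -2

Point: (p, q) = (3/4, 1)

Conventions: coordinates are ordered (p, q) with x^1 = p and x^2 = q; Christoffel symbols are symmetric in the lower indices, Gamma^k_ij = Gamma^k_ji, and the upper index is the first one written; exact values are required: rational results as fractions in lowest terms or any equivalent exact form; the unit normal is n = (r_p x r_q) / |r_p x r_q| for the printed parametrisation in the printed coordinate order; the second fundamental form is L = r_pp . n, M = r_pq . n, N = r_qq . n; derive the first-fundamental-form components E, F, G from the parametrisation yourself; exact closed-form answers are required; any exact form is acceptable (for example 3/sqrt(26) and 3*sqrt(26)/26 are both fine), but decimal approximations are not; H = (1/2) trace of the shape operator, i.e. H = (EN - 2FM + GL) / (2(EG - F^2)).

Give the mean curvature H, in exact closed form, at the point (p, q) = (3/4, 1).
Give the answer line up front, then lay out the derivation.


Answer: H = 0

f = 4, f' = -4/3, f'' = 0, h' = 0, h'' = 0
E = 16/9, F = 0, G = 16; answer radicand W^2 = 16/9
unnormalised second-form numerators: l = 0, m = 0, n = 0; L = l/sqrt(16/9), and similarly M = m/sqrt(W^2), N = n/sqrt(W^2)
H = (E*n - 2*F*m + G*l) / (2*(EG - F^2)*sqrt(W^2)); E*n - 2*F*m + G*l = 0, EG - F^2 = 256/9, so H = (0)/sqrt(16/9)


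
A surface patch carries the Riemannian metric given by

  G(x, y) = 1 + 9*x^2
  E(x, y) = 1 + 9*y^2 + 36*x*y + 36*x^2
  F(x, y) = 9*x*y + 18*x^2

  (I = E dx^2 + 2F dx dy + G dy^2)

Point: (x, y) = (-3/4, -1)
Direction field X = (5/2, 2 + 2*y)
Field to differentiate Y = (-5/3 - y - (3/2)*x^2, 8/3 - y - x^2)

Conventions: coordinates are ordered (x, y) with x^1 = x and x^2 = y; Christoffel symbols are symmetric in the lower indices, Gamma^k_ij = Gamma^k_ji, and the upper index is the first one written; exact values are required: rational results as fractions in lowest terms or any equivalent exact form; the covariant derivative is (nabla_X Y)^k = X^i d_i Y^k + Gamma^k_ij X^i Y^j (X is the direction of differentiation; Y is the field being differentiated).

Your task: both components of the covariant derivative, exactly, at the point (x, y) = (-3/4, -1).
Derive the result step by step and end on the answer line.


E = 229/4, F = 135/8, G = 97/16 at the point
E_x = -90, E_y = -45, F_x = -36, F_y = -27/4, G_x = -27/2, G_y = 0
EG - F^2 = 997/16;  g^inv = (16/997) * [[97/16, -135/8], [-135/8, 229/4]]
first-kind symbols [ij,l] = (1/2)(d_i g_jl + d_j g_il - d_l g_ij): [xx,x] = E_x/2 = -45, [xx,y] = F_x - E_y/2 = -27/2, [xy,x] = E_y/2 = -45/2, [xy,y] = G_x/2 = -27/4, [yy,x] = F_y - G_x/2 = 0, [yy,y] = G_y/2 = 0
Gamma^x_ij = (G*[ij,x] - F*[ij,y])/(EG - F^2), Gamma^y_ij = (E*[ij,y] - F*[ij,x])/(EG - F^2)
Gamma_xxx = -720/997, Gamma_xxy = -360/997, Gamma_xyy = 0, Gamma_yxx = -216/997, Gamma_yxy = -108/997, Gamma_yyy = 0
X = (5/2, 0), Y = (-145/96, 149/48) at the point

Answer: (nabla_X Y)^x = 44265/7976, (nabla_X Y)^y = 14865/3988


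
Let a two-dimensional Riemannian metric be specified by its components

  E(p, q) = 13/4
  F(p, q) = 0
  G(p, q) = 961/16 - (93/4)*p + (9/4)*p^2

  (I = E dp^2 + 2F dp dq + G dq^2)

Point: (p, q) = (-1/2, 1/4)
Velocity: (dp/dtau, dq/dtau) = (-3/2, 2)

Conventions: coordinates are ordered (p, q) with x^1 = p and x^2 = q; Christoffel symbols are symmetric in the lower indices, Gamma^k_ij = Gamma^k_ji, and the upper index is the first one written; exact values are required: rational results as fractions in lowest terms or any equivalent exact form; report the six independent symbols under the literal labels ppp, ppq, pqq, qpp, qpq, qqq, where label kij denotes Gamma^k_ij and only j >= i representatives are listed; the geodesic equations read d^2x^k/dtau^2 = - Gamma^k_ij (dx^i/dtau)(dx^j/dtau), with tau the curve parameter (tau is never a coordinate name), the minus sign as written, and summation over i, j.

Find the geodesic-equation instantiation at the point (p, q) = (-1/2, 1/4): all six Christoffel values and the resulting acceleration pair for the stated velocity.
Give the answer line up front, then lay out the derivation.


Answer: Gamma_ppp = 0, Gamma_ppq = 0, Gamma_pqq = 51/13, Gamma_qpp = 0, Gamma_qpq = -3/17, Gamma_qqq = 0; accelerations (d^2p/dtau^2, d^2q/dtau^2) = (-204/13, -18/17)

E = 13/4, F = 0, G = 289/4 at the point
E_p = 0, E_q = 0, F_p = 0, F_q = 0, G_p = -51/2, G_q = 0
EG - F^2 = 3757/16;  g^inv = (16/3757) * [[289/4, 0], [0, 13/4]]
first-kind symbols [ij,l] = (1/2)(d_i g_jl + d_j g_il - d_l g_ij): [pp,p] = E_p/2 = 0, [pp,q] = F_p - E_q/2 = 0, [pq,p] = E_q/2 = 0, [pq,q] = G_p/2 = -51/4, [qq,p] = F_q - G_p/2 = 51/4, [qq,q] = G_q/2 = 0
Gamma^p_ij = (G*[ij,p] - F*[ij,q])/(EG - F^2), Gamma^q_ij = (E*[ij,q] - F*[ij,p])/(EG - F^2)
Gamma_ppp = 0, Gamma_ppq = 0, Gamma_pqq = 51/13, Gamma_qpp = 0, Gamma_qpq = -3/17, Gamma_qqq = 0
d^2p/dtau^2 = -(Gamma_ppp*(-3/2)^2 + 2*Gamma_ppq*(-3/2)*(2) + Gamma_pqq*(2)^2) = -204/13
d^2q/dtau^2 = -(Gamma_qpp*(-3/2)^2 + 2*Gamma_qpq*(-3/2)*(2) + Gamma_qqq*(2)^2) = -18/17


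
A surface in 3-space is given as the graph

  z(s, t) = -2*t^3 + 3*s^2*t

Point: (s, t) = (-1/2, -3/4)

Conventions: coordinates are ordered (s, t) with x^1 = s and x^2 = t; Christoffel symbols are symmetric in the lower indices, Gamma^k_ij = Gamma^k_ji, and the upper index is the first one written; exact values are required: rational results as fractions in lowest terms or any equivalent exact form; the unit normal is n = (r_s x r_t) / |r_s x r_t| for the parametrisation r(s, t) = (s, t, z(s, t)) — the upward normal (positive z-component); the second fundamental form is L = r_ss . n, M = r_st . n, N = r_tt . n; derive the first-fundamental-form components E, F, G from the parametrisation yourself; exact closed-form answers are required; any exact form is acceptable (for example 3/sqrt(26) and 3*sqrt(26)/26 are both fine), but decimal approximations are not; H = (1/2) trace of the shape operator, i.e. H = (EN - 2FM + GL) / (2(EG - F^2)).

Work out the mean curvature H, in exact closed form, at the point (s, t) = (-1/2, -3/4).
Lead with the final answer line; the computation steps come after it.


Answer: H = -4194*sqrt(829)/687241

z_s = 9/4, z_t = -21/8, z_ss = -9/2, z_st = -3, z_tt = 9
E = 97/16, F = -189/32, G = 505/64; answer radicand W^2 = 829/64
unnormalised second-form numerators: l = -9/2, m = -3, n = 9; L = l/sqrt(829/64), and similarly M = m/sqrt(W^2), N = n/sqrt(W^2)
H = (E*n - 2*F*m + G*l) / (2*(EG - F^2)*sqrt(W^2)); E*n - 2*F*m + G*l = -2097/128, EG - F^2 = 829/64, so H = (-2097/3316)/sqrt(829/64)


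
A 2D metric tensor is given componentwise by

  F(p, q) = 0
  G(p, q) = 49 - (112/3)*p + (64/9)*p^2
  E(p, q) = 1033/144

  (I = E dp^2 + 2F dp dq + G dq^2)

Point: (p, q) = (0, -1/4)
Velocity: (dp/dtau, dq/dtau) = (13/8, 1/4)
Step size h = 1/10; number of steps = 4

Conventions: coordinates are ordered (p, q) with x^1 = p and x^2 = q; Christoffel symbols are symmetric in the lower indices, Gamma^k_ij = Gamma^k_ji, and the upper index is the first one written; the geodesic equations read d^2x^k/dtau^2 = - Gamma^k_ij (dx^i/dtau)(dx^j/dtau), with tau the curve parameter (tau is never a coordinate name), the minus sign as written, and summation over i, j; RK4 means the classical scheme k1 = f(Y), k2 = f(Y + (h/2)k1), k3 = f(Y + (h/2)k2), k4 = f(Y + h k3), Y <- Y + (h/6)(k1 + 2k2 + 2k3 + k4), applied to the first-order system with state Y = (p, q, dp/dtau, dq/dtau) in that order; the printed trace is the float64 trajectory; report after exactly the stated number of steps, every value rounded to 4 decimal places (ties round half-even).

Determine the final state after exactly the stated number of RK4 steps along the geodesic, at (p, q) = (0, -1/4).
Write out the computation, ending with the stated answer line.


f(Y) = (dp/dtau, dq/dtau, -Gamma^p_ij Y'^i Y'^j, -Gamma^q_ij Y'^i Y'^j) with the Gammas evaluated at the stage position; h = 0.100000; intermediate values shown to 6 dp
step 0: p = 0.0000, q = -0.2500, dp/dtau = 1.6250, dq/dtau = 0.2500
step 1:
  k1: at (p, q) = (0.000000, -0.250000), (dp/dtau, dq/dtau) = (1.625000, 0.250000); Gamma_ppp = 0.000000, Gamma_ppq = 0.000000, Gamma_pqq = 2.602130, Gamma_qpp = 0.000000, Gamma_qpq = -0.380952, Gamma_qqq = 0.000000; k1 = (1.625000, 0.250000, -0.162633, 0.309524)
  k2: at (p, q) = (0.081250, -0.237500), (dp/dtau, dq/dtau) = (1.616868, 0.265476); Gamma_ppp = 0.000000, Gamma_ppq = 0.000000, Gamma_pqq = 2.521588, Gamma_qpp = 0.000000, Gamma_qpq = -0.393120, Gamma_qqq = 0.000000; k2 = (1.616868, 0.265476, -0.177715, 0.337486)
  k3: at (p, q) = (0.080843, -0.236726), (dp/dtau, dq/dtau) = (1.616114, 0.266874); Gamma_ppp = 0.000000, Gamma_ppq = 0.000000, Gamma_pqq = 2.521991, Gamma_qpp = 0.000000, Gamma_qpq = -0.393058, Gamma_qqq = 0.000000; k3 = (1.616114, 0.266874, -0.179621, 0.339051)
  k4: at (p, q) = (0.161611, -0.223313), (dp/dtau, dq/dtau) = (1.607038, 0.283905); Gamma_ppp = 0.000000, Gamma_ppq = 0.000000, Gamma_pqq = 2.441926, Gamma_qpp = 0.000000, Gamma_qpq = -0.405945, Gamma_qqq = 0.000000; k4 = (1.607038, 0.283905, -0.196824, 0.370422)
  Y <- Y + (h/6)(k1 + 2k2 + 2k3 + k4): p = 0.1616, q = -0.2234, dp/dtau = 1.6071, dq/dtau = 0.2839
step 2:
  k1: at (p, q) = (0.161633, -0.223357), (dp/dtau, dq/dtau) = (1.607098, 0.283884); Gamma_ppp = 0.000000, Gamma_ppq = 0.000000, Gamma_pqq = 2.441905, Gamma_qpp = 0.000000, Gamma_qpq = -0.405949, Gamma_qqq = 0.000000; k1 = (1.607098, 0.283884, -0.196793, 0.370411)
  k2: at (p, q) = (0.241988, -0.209162), (dp/dtau, dq/dtau) = (1.597258, 0.302404); Gamma_ppp = 0.000000, Gamma_ppq = 0.000000, Gamma_pqq = 2.362250, Gamma_qpp = 0.000000, Gamma_qpq = -0.419637, Gamma_qqq = 0.000000; k2 = (1.597258, 0.302404, -0.216024, 0.405384)
  k3: at (p, q) = (0.241496, -0.208236), (dp/dtau, dq/dtau) = (1.596297, 0.304153); Gamma_ppp = 0.000000, Gamma_ppq = 0.000000, Gamma_pqq = 2.362737, Gamma_qpp = 0.000000, Gamma_qpq = -0.419550, Gamma_qqq = 0.000000; k3 = (1.596297, 0.304153, -0.218574, 0.407399)
  k4: at (p, q) = (0.321263, -0.192941), (dp/dtau, dq/dtau) = (1.585240, 0.324624); Gamma_ppp = 0.000000, Gamma_ppq = 0.000000, Gamma_pqq = 2.283666, Gamma_qpp = 0.000000, Gamma_qpq = -0.434077, Gamma_qqq = 0.000000; k4 = (1.585240, 0.324624, -0.240654, 0.446758)
  Y <- Y + (h/6)(k1 + 2k2 + 2k3 + k4): p = 0.3213, q = -0.1930, dp/dtau = 1.5853, dq/dtau = 0.3246
step 3:
  k1: at (p, q) = (0.321291, -0.192996), (dp/dtau, dq/dtau) = (1.585320, 0.324596); Gamma_ppp = 0.000000, Gamma_ppq = 0.000000, Gamma_pqq = 2.283638, Gamma_qpp = 0.000000, Gamma_qpq = -0.434083, Gamma_qqq = 0.000000; k1 = (1.585320, 0.324596, -0.240610, 0.446748)
  k2: at (p, q) = (0.400557, -0.176766), (dp/dtau, dq/dtau) = (1.573290, 0.346933); Gamma_ppp = 0.000000, Gamma_ppq = 0.000000, Gamma_pqq = 2.205063, Gamma_qpp = 0.000000, Gamma_qpq = -0.449551, Gamma_qqq = 0.000000; k2 = (1.573290, 0.346933, -0.265407, 0.490754)
  k3: at (p, q) = (0.399955, -0.175650), (dp/dtau, dq/dtau) = (1.572050, 0.349134); Gamma_ppp = 0.000000, Gamma_ppq = 0.000000, Gamma_pqq = 2.205659, Gamma_qpp = 0.000000, Gamma_qpq = -0.449429, Gamma_qqq = 0.000000; k3 = (1.572050, 0.349134, -0.268857, 0.493343)
  k4: at (p, q) = (0.478496, -0.158083), (dp/dtau, dq/dtau) = (1.558435, 0.373930); Gamma_ppp = 0.000000, Gamma_ppq = 0.000000, Gamma_pqq = 2.127803, Gamma_qpp = 0.000000, Gamma_qpq = -0.465874, Gamma_qqq = 0.000000; k4 = (1.558435, 0.373930, -0.297518, 0.542972)
  Y <- Y + (h/6)(k1 + 2k2 + 2k3 + k4): p = 0.4785, q = -0.1582, dp/dtau = 1.5585, dq/dtau = 0.3739
step 4:
  k1: at (p, q) = (0.478531, -0.158152), (dp/dtau, dq/dtau) = (1.558543, 0.373894); Gamma_ppp = 0.000000, Gamma_ppq = 0.000000, Gamma_pqq = 2.127767, Gamma_qpp = 0.000000, Gamma_qpq = -0.465882, Gamma_qqq = 0.000000; k1 = (1.558543, 0.373894, -0.297456, 0.542967)
  k2: at (p, q) = (0.556459, -0.139457), (dp/dtau, dq/dtau) = (1.543670, 0.401043); Gamma_ppp = 0.000000, Gamma_ppq = 0.000000, Gamma_pqq = 2.050519, Gamma_qpp = 0.000000, Gamma_qpq = -0.483432, Gamma_qqq = 0.000000; k2 = (1.543670, 0.401043, -0.329796, 0.598565)
  k3: at (p, q) = (0.555715, -0.138100), (dp/dtau, dq/dtau) = (1.542053, 0.403823); Gamma_ppp = 0.000000, Gamma_ppq = 0.000000, Gamma_pqq = 2.051256, Gamma_qpp = 0.000000, Gamma_qpq = -0.483259, Gamma_qqq = 0.000000; k3 = (1.542053, 0.403823, -0.334504, 0.601866)
  k4: at (p, q) = (0.632737, -0.117770), (dp/dtau, dq/dtau) = (1.525092, 0.434081); Gamma_ppp = 0.000000, Gamma_ppq = 0.000000, Gamma_pqq = 1.974906, Gamma_qpp = 0.000000, Gamma_qpq = -0.501942, Gamma_qqq = 0.000000; k4 = (1.525092, 0.434081, -0.372124, 0.664585)
  Y <- Y + (h/6)(k1 + 2k2 + 2k3 + k4): p = 0.6328, q = -0.1179, dp/dtau = 1.5252, dq/dtau = 0.4340

Answer: p = 0.6328, q = -0.1179, dp/dtau = 1.5252, dq/dtau = 0.4340


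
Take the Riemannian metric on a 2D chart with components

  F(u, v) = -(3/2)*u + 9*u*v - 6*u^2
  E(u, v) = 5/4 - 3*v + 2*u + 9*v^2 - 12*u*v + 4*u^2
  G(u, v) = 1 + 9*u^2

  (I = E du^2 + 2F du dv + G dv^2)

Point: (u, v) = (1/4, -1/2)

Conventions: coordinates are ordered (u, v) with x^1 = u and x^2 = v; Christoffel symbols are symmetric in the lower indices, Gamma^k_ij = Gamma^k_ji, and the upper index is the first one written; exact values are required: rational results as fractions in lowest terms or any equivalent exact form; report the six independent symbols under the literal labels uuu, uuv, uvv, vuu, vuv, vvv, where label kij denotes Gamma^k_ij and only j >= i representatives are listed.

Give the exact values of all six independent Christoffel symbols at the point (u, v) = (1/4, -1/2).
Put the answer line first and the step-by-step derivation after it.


Answer: Gamma_uuu = 16/25, Gamma_uuv = -24/25, Gamma_uvv = 0, Gamma_vuu = -24/125, Gamma_vuv = 36/125, Gamma_vvv = 0

E = 29/4, F = -15/8, G = 25/16 at the point
E_u = 10, E_v = -15, F_u = -9, F_v = 9/4, G_u = 9/2, G_v = 0
EG - F^2 = 125/16;  g^inv = (16/125) * [[25/16, 15/8], [15/8, 29/4]]
first-kind symbols [ij,l] = (1/2)(d_i g_jl + d_j g_il - d_l g_ij): [uu,u] = E_u/2 = 5, [uu,v] = F_u - E_v/2 = -3/2, [uv,u] = E_v/2 = -15/2, [uv,v] = G_u/2 = 9/4, [vv,u] = F_v - G_u/2 = 0, [vv,v] = G_v/2 = 0
Gamma^u_ij = (G*[ij,u] - F*[ij,v])/(EG - F^2), Gamma^v_ij = (E*[ij,v] - F*[ij,u])/(EG - F^2)


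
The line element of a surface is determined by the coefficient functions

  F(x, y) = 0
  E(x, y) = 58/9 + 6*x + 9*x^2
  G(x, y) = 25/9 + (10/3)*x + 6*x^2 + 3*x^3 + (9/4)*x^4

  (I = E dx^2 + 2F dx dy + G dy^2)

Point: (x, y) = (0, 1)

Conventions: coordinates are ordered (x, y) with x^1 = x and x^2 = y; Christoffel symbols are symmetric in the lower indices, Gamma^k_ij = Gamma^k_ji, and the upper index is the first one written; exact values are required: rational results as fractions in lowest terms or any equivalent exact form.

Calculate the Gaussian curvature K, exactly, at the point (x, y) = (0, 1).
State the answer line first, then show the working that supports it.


Answer: K = -3969/16820

E = 58/9, F = 0, G = 25/9, EG - F^2 = 1450/81 at the point
E_x = 6, E_y = 0, F_x = 0, F_y = 0, G_x = 10/3, G_y = 0
E_yy = 0, F_xy = 0, G_xx = 12
Compute both Brioschi determinants and normalise by (EG - F^2)^2.
M1 = [[-E_yy/2 + F_xy - G_xx/2, E_x/2, F_x - E_y/2], [F_y - G_x/2, E, F], [G_y/2, F, G]] = [[-6, 3, 0], [-5/3, 58/9, 0], [0, 0, 25/9]]; det M1 = -2525/27
M2 = [[0, E_y/2, G_x/2], [E_y/2, E, F], [G_x/2, F, G]] = [[0, 0, 5/3], [0, 58/9, 0], [5/3, 0, 25/9]]; det M2 = -1450/81
det M1 - det M2 = -6125/81; K = -6125/81 / (1450/81)^2 = -3969/16820


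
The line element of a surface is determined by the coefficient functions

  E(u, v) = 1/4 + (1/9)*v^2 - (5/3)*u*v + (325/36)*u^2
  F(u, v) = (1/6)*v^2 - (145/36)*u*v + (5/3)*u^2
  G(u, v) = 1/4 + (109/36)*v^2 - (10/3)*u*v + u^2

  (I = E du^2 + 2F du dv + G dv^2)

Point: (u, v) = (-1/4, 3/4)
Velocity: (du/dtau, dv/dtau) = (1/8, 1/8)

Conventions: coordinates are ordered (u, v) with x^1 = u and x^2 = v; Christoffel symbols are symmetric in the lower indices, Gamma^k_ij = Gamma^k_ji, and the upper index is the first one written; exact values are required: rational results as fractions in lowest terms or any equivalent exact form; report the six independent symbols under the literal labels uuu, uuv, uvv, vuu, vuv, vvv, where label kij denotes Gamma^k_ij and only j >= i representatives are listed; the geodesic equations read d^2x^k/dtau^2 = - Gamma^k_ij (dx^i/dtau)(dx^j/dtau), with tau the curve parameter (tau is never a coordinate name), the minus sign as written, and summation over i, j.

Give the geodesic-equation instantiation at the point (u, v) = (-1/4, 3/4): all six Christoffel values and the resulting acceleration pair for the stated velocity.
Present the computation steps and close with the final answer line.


E = 685/576, F = 61/64, G = 169/64 at the point
E_u = -415/72, E_v = 7/12, F_u = -185/48, F_v = 181/144, G_u = -3, G_v = 43/8
EG - F^2 = 20569/9216;  g^inv = (9216/20569) * [[169/64, -61/64], [-61/64, 685/576]]
first-kind symbols [ij,l] = (1/2)(d_i g_jl + d_j g_il - d_l g_ij): [uu,u] = E_u/2 = -415/144, [uu,v] = F_u - E_v/2 = -199/48, [uv,u] = E_v/2 = 7/24, [uv,v] = G_u/2 = -3/2, [vv,u] = F_v - G_u/2 = 397/144, [vv,v] = G_v/2 = 43/16
Gamma^u_ij = (G*[ij,u] - F*[ij,v])/(EG - F^2), Gamma^v_ij = (E*[ij,v] - F*[ij,u])/(EG - F^2)
Gamma_uuu = -33718/20569, Gamma_uuv = 20274/20569, Gamma_uvv = 43486/20569, Gamma_vuu = -60370/61707, Gamma_vuv = -19002/20569, Gamma_vvv = 5238/20569
d^2u/dtau^2 = -(Gamma_uuu*(1/8)^2 + 2*Gamma_uuv*(1/8)*(1/8) + Gamma_uvv*(1/8)^2) = -12579/329104
d^2v/dtau^2 = -(Gamma_vuu*(1/8)^2 + 2*Gamma_vuv*(1/8)*(1/8) + Gamma_vvv*(1/8)^2) = 39667/987312

Answer: Gamma_uuu = -33718/20569, Gamma_uuv = 20274/20569, Gamma_uvv = 43486/20569, Gamma_vuu = -60370/61707, Gamma_vuv = -19002/20569, Gamma_vvv = 5238/20569; accelerations (d^2u/dtau^2, d^2v/dtau^2) = (-12579/329104, 39667/987312)


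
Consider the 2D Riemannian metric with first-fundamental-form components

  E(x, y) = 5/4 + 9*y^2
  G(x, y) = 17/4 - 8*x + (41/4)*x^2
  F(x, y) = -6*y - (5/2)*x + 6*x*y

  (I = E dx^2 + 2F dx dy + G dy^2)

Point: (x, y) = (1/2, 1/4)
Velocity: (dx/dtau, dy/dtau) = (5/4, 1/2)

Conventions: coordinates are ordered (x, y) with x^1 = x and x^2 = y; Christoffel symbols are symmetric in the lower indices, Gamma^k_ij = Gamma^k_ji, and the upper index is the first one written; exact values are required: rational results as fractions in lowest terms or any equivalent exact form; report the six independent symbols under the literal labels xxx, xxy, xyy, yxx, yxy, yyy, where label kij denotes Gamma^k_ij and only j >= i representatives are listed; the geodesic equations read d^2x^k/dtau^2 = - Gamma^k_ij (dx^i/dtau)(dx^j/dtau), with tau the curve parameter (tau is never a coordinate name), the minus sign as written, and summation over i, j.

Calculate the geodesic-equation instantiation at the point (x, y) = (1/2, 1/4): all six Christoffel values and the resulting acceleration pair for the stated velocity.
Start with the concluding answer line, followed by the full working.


Answer: Gamma_xxx = -1664/281, Gamma_xxy = 2196/281, Gamma_xyy = -2970/281, Gamma_yxx = -1508/281, Gamma_yxy = 1674/281, Gamma_yyy = -2112/281; accelerations (d^2x/dtau^2, d^2y/dtau^2) = (1195/562, 3167/1124)

E = 29/16, F = -2, G = 45/16 at the point
E_x = 0, E_y = 9/2, F_x = -1, F_y = -3, G_x = 9/4, G_y = 0
EG - F^2 = 281/256;  g^inv = (256/281) * [[45/16, 2], [2, 29/16]]
first-kind symbols [ij,l] = (1/2)(d_i g_jl + d_j g_il - d_l g_ij): [xx,x] = E_x/2 = 0, [xx,y] = F_x - E_y/2 = -13/4, [xy,x] = E_y/2 = 9/4, [xy,y] = G_x/2 = 9/8, [yy,x] = F_y - G_x/2 = -33/8, [yy,y] = G_y/2 = 0
Gamma^x_ij = (G*[ij,x] - F*[ij,y])/(EG - F^2), Gamma^y_ij = (E*[ij,y] - F*[ij,x])/(EG - F^2)
Gamma_xxx = -1664/281, Gamma_xxy = 2196/281, Gamma_xyy = -2970/281, Gamma_yxx = -1508/281, Gamma_yxy = 1674/281, Gamma_yyy = -2112/281
d^2x/dtau^2 = -(Gamma_xxx*(5/4)^2 + 2*Gamma_xxy*(5/4)*(1/2) + Gamma_xyy*(1/2)^2) = 1195/562
d^2y/dtau^2 = -(Gamma_yxx*(5/4)^2 + 2*Gamma_yxy*(5/4)*(1/2) + Gamma_yyy*(1/2)^2) = 3167/1124


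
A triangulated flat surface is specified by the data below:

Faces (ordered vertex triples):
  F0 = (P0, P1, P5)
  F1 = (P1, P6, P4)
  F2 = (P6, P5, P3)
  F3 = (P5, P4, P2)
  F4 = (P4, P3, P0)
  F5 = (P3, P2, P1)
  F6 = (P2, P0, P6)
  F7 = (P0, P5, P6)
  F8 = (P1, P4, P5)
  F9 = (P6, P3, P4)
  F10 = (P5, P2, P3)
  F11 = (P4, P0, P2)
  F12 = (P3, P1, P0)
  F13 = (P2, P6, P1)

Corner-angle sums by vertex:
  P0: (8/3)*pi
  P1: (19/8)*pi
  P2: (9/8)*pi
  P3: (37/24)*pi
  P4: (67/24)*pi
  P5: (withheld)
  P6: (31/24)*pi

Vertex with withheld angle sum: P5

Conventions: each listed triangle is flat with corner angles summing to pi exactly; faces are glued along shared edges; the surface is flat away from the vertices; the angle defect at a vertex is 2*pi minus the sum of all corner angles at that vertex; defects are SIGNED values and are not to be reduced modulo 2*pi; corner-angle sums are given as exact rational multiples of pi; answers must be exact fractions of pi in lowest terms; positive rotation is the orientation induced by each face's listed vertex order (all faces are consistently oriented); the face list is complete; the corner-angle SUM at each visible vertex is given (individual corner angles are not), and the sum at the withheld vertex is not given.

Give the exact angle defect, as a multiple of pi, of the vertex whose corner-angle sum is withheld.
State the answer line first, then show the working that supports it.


Answer: defect(P5) = (-5/24)*pi

V = 7, E = 21, F = 14; chi = V - E + F = 0
Gauss-Bonnet: total defect = 2*pi*chi = 0; visible defects sum to (5/24)*pi


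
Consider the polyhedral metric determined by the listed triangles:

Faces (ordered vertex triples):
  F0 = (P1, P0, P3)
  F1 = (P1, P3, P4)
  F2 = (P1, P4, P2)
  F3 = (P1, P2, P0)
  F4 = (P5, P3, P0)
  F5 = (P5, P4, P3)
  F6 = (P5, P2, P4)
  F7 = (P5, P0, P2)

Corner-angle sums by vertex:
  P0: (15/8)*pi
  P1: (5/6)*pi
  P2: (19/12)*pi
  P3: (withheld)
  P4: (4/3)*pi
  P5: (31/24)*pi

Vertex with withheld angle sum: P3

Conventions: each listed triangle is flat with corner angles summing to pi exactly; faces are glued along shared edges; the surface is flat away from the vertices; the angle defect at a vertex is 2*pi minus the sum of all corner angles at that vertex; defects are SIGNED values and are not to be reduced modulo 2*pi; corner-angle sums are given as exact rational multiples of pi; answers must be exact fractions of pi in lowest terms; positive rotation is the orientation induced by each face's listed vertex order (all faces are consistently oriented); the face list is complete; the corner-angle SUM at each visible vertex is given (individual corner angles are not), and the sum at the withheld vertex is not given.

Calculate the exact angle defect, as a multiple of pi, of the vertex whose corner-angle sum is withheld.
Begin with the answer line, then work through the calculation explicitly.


Answer: defect(P3) = (11/12)*pi

V = 6, E = 12, F = 8; chi = V - E + F = 2
Gauss-Bonnet: total defect = 2*pi*chi = 4*pi; visible defects sum to (37/12)*pi


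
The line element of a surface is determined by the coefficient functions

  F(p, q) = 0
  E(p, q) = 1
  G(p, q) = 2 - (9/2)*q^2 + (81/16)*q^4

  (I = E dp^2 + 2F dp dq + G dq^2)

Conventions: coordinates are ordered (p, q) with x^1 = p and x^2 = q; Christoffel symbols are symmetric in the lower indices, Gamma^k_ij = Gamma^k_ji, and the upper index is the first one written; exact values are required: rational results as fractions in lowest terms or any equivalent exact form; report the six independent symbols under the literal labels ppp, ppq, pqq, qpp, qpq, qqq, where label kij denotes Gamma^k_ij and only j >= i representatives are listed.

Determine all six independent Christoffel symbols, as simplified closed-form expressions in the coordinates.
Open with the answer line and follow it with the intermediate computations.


Answer: Gamma_ppp = 0, Gamma_ppq = 0, Gamma_pqq = 0, Gamma_qpp = 0, Gamma_qpq = 0, Gamma_qqq = (162*q^3 - 72*q)/(81*q^4 - 72*q^2 + 32)

E = 1; F = 0; G = 2 - (9/2)*q^2 + (81/16)*q^4
Gamma^k_ij = (1/2) g^{kl} (d_i g_jl + d_j g_il - d_l g_ij), with g^inv = (1/(EG-F^2)) [[G, -F], [-F, E]]
first partials: E_p = 0, E_q = 0, F_p = 0, F_q = 0, G_p = 0, G_q = -9*q + (81/4)*q^3
D = EG - F^2 = 2 - (9/2)*q^2 + (81/16)*q^4
expanded: Gamma^p_pp = (G E_p - 2F F_p + F E_q)/(2D), Gamma^p_pq = (G E_q - F G_p)/(2D), Gamma^p_qq = (2G F_q - G G_p - F G_q)/(2D), Gamma^q_pp = (2E F_p - E E_q - F E_p)/(2D), Gamma^q_pq = (E G_p - F E_q)/(2D), Gamma^q_qq = (E G_q - 2F F_q + F G_p)/(2D); substitute and cancel common factors


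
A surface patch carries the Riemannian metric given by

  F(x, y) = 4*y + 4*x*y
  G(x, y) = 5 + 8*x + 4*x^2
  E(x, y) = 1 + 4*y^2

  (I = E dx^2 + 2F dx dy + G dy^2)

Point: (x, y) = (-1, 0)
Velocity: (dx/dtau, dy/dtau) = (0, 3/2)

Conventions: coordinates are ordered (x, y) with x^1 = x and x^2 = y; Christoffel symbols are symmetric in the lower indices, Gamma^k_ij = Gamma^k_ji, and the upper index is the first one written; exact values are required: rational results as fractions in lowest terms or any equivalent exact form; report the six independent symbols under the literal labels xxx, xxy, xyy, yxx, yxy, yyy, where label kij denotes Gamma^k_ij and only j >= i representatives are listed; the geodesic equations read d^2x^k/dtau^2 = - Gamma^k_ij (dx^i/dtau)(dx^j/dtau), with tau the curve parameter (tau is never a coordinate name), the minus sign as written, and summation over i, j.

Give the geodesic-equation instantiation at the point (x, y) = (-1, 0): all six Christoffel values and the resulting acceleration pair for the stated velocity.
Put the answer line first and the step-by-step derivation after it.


Answer: Gamma_xxx = 0, Gamma_xxy = 0, Gamma_xyy = 0, Gamma_yxx = 0, Gamma_yxy = 0, Gamma_yyy = 0; accelerations (d^2x/dtau^2, d^2y/dtau^2) = (0, 0)

E = 1, F = 0, G = 1 at the point
E_x = 0, E_y = 0, F_x = 0, F_y = 0, G_x = 0, G_y = 0
EG - F^2 = 1;  g^inv = (1) * [[1, 0], [0, 1]]
first-kind symbols [ij,l] = (1/2)(d_i g_jl + d_j g_il - d_l g_ij): [xx,x] = E_x/2 = 0, [xx,y] = F_x - E_y/2 = 0, [xy,x] = E_y/2 = 0, [xy,y] = G_x/2 = 0, [yy,x] = F_y - G_x/2 = 0, [yy,y] = G_y/2 = 0
Gamma^x_ij = (G*[ij,x] - F*[ij,y])/(EG - F^2), Gamma^y_ij = (E*[ij,y] - F*[ij,x])/(EG - F^2)
Gamma_xxx = 0, Gamma_xxy = 0, Gamma_xyy = 0, Gamma_yxx = 0, Gamma_yxy = 0, Gamma_yyy = 0
d^2x/dtau^2 = -(Gamma_xxx*(0)^2 + 2*Gamma_xxy*(0)*(3/2) + Gamma_xyy*(3/2)^2) = 0
d^2y/dtau^2 = -(Gamma_yxx*(0)^2 + 2*Gamma_yxy*(0)*(3/2) + Gamma_yyy*(3/2)^2) = 0


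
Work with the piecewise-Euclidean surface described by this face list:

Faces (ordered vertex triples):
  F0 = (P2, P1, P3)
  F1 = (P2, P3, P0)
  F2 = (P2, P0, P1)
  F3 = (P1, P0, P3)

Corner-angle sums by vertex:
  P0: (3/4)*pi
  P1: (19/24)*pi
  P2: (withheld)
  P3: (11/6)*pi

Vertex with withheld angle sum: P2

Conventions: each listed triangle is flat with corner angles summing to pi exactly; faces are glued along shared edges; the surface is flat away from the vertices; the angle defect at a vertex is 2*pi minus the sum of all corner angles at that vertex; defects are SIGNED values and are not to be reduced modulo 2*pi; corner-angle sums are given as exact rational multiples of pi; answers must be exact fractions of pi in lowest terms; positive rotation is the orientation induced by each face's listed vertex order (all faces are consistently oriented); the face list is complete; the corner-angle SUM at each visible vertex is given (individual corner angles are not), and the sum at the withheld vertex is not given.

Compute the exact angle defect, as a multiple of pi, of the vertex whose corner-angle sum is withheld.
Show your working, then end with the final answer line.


V = 4, E = 6, F = 4; chi = V - E + F = 2
Gauss-Bonnet: total defect = 2*pi*chi = 4*pi; visible defects sum to (21/8)*pi

Answer: defect(P2) = (11/8)*pi


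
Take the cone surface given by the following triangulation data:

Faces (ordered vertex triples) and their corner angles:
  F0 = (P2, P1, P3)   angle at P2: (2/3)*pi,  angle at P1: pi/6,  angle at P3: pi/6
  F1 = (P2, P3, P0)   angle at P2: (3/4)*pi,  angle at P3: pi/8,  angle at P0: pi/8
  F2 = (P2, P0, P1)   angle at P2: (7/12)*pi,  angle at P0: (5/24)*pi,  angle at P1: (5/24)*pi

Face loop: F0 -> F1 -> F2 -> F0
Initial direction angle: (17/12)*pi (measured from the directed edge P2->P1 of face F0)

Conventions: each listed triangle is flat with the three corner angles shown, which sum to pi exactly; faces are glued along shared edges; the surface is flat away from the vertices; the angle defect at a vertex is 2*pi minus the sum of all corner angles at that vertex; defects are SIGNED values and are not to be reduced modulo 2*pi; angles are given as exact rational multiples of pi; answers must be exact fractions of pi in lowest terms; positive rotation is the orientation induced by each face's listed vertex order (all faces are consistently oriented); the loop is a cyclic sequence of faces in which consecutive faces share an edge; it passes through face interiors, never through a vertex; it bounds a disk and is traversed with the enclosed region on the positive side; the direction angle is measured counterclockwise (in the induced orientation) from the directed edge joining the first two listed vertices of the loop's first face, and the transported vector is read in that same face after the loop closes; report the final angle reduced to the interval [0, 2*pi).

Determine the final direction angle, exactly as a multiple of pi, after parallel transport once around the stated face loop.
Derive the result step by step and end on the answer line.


enclosed vertex P2: corner angles sum to 2*pi, defect = 2*pi - 2*pi = 0
the final direction is the initial angle plus the enclosed defects, taken mod 2*pi in the induced orientation
final angle = (17/12)*pi + 0 = (17/12)*pi (mod 2*pi)

Answer: final direction angle = (17/12)*pi
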